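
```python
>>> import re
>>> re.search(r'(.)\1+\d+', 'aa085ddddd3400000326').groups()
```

A backreference is literal: `\1` must see the identical characters the first group matched.
Unlike `match`, `search` isn't anchored — it looks for the pattern anywhere in the string.
The match spans [0:5] → 'aa085'.
Captured: group 1 = 'a'.

('a',)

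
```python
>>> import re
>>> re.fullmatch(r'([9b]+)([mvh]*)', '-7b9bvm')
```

None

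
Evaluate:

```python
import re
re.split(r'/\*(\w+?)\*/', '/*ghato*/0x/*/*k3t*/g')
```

The group in the pattern means `split` returns the separators' captures alongside the pieces.

['', 'ghato', '0x/*', 'k3t', 'g']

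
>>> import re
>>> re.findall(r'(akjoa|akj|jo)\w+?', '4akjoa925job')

Alternation isn't longest-match — the leftmost alternative that fits at this position is chosen.
With a single group, `findall` returns only what that group captured — 2 items.

['akjoa', 'jo']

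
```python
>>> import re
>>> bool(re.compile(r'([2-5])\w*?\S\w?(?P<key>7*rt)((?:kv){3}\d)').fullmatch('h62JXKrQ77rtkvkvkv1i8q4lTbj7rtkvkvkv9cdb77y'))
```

This matches a character in [2-5] (captured); then zero or more of a word character (lazy), then a non-whitespace character, then optionally a word character; then zero or more of the literal '7', then the literal 'rt' (captured as 'key'); then the literal 'kv' repeated 3 times, then a digit (captured).
`re.fullmatch` is like wrapping the pattern in `^…$` (in single-line mode).
Here there's no way to consume every character, so the call returns None, and `bool(None)` is False.

False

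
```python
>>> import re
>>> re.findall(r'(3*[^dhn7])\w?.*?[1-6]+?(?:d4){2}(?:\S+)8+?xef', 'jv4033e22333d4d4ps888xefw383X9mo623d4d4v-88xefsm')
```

['j']

With a single group, `findall` returns only what that group captured — 1 item.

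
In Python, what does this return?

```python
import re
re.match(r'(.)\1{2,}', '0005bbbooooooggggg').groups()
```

The match spans [0:3] → '000'.
Captured: group 1 = '0'.

('0',)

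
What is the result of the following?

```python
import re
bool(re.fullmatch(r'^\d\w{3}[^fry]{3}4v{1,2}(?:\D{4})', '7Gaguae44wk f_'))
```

False

This matches anchored at the start of the string; then a digit, then exactly 3 of a word character; then exactly 3 of any character except [fry], then a literal '4', then 1 to 2 of the literal 'v'; then exactly 4 of a non-digit (non-capturing group).
`re.fullmatch` is like wrapping the pattern in `^…$` (in single-line mode).
Here there's no way to consume every character, so the call returns None, and `bool(None)` is False.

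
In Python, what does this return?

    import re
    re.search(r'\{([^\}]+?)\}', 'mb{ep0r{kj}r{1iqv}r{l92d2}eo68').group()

'{ep0r{kj}'

Unlike `match`, `search` isn't anchored — it looks for the pattern anywhere in the string.
The match spans [2:11] → '{ep0r{kj}'.
Captured: group 1 = 'ep0r{kj'.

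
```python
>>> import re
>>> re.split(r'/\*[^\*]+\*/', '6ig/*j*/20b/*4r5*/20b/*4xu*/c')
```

['6ig', '20b', '20b', 'c']

Matches to split on: at [3:8] → '/*j*/'; at [11:18] → '/*4r5*/'; at [21:28] → '/*4xu*/'.
`split` removes every match and returns the 4 fragments in between.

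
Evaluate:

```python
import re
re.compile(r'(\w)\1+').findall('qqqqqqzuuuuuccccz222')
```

['q', 'u', 'c', '2']

`\1` has to match the exact text group 1 already captured.
Matches: at [0:6] match 'qqqqqq', group 1 = 'q'; at [7:12] match 'uuuuu', group 1 = 'u'; at [12:16] match 'cccc', group 1 = 'c'; at [17:20] match '222', group 1 = '2'.
With a single group, `findall` returns only what that group captured — 4 items.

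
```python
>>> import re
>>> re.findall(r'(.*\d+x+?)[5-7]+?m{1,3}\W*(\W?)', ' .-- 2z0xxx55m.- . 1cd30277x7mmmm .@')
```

[(' .-- 2z0xxx55m.- . 1cd30277x', '')]

2 groups means the one result is a tuple of 2 captured strings — 1 here.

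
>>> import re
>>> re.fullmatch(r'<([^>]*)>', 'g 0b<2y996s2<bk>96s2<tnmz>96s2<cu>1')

`re.fullmatch` is like wrapping the pattern in `^…$` (in single-line mode).
Here the string isn't matched end-to-end, so the call returns None.

None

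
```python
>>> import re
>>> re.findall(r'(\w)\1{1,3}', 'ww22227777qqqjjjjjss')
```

`\1` is not a pattern — it's the concrete string captured by group 1, re-applied verbatim.
Matches: at [0:2] match 'ww', group 1 = 'w'; at [2:6] match '2222', group 1 = '2'; at [6:10] match '7777', group 1 = '7'; at [10:13] match 'qqq', group 1 = 'q'; at [13:17] match 'jjjj', group 1 = 'j'; ….
`findall` collects group 1 from each match (6 total).

['w', '2', '7', 'q', 'j', 's']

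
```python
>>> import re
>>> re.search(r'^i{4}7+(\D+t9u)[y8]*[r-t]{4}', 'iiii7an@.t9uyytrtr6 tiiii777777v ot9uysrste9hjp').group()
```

'iiii7an@.t9uyytrtr'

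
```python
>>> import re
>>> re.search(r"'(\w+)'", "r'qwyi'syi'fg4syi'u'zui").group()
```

"'qwyi'"

The match spans [1:7] → "'qwyi'".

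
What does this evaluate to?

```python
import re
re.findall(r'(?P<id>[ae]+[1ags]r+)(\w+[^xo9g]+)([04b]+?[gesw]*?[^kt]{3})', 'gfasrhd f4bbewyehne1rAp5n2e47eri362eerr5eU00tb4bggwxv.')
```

Pattern: one or more of one of [ae], then one of [1ags], then one or more of the literal 'r' (captured as 'id'); then one or more of a word character, then one or more of any character except [xo9g] (captured); then one or more of one of [04b] (lazy), then zero or more of one of [gesw] (lazy), then exactly 3 of any character except [kt] (captured).
With the lazy modifier that quantifier settles for the fewest repetitions that let the rest of the pattern succeed (the atoms after it are unaffected and can still be greedy).
Matches: at [2:51] match 'asrhd f4bbewyehne1rAp5n2e47eri362eerr5eU00tb4bggw', groups = ('asr', 'hd f4bbewyehne1rAp5n2e47eri362eerr5eU00tb4', 'bggw').
With 3 capturing groups, `findall` returns a 3-tuple per match.

[('asr', 'hd f4bbewyehne1rAp5n2e47eri362eerr5eU00tb4', 'bggw')]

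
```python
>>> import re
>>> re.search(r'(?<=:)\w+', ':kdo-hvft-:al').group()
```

Because the assertion is zero-width, the text it checks is not consumed and won't appear in the result.
The match spans [1:4] → 'kdo'.

'kdo'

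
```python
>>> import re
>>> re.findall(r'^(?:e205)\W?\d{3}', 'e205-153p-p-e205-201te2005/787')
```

Pattern: anchored at the start of the string; then a literal 'e', then the literal '205' (non-capturing group); then optionally a non-word character; then exactly 3 of a digit.
Walking the string: at [0:8] → 'e205-153'.
`findall` yields the raw match text (1 of them) because the pattern has no groups.

['e205-153']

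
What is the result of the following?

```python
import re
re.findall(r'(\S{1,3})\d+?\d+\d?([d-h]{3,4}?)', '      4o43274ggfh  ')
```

[('4o4', 'ggf')]

The pattern matches 1 to 3 of a non-whitespace character (captured); then one or more of a digit (lazy), then one or more of a digit, then optionally a digit; then 3 to 4 of a character in [d-h] (lazy) (captured).
Lazy quantifiers expand one character at a time until the remainder of the pattern can match.
Scanning left to right: at [6:16] match '4o43274ggf', groups = ('4o4', 'ggf').
`findall` packs the 2 group values into a tuple for every match.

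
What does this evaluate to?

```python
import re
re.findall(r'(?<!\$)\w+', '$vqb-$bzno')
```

['qb', 'zno']

The negative lookaround is zero-width — it rules out positions where the adjacent text would match, without consuming anything.
Matches: at [2:4] → 'qb'; at [7:10] → 'zno'.
With no groups in the pattern, `findall` gives back each whole match — 2 here.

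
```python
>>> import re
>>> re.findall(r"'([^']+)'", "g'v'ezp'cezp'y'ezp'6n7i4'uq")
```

['v', 'cezp', 'ezp']

`findall` collects group 1 from each match (3 total).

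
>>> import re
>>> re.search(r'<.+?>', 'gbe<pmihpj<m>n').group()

'<pmihpj<m>'

`re.search` tries every starting position until one works.
The match spans [3:13] → '<pmihpj<m>'.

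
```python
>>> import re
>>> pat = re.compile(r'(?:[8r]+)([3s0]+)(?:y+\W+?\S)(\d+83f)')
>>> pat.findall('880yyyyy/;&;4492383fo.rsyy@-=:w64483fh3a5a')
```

This matches one or more of one of [8r] (non-capturing group); then one or more of one of [3s0] (captured); then one or more of the literal 'y', then one or more of a non-word character (lazy), then a non-whitespace character (non-capturing group); then one or more of a digit, then the literal '83f' (captured).
Scanning left to right: at [0:20] match '880yyyyy/;&;4492383f', groups = ('0', '4492383f'); at [22:37] match 'rsyy@-=:w64483f', groups = ('s', '64483f').
With 2 capturing groups, `findall` returns a 2-tuple per match.

[('0', '4492383f'), ('s', '64483f')]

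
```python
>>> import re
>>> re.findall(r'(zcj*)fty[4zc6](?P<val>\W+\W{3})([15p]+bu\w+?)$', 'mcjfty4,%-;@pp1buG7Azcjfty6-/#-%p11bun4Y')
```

[('zcj', '-/#-%', 'p11bun4Y')]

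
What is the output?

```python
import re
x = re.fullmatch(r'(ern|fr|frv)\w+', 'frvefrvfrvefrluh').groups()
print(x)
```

The match spans [0:16] → 'frvefrvfrvefrluh'.
Captured: group 1 = 'fr'.

('fr',)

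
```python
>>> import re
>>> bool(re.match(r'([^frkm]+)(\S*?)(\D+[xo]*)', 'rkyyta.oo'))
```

The pattern matches one or more of any character except [frkm] (captured); then zero or more of a non-whitespace character (lazy) (captured); then one or more of a non-digit, then zero or more of one of [xo] (captured).
With `match`, the pattern is implicitly anchored at the beginning.
Here the string doesn't start with a match, so the call returns None, and `bool(None)` is False.

False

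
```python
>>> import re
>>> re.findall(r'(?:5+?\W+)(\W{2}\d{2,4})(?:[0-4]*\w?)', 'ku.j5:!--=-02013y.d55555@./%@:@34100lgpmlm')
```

['=-0201', ':@3410']

Pattern: one or more of the literal '5' (lazy), then one or more of a non-word character (non-capturing group); then exactly 2 of a non-word character, then 2 to 4 of a digit (captured); then zero or more of a character in [0-4], then optionally a word character (non-capturing group).
Walking the string: at [4:17] match '5:!--=-02013y', group 1 = '=-0201'; at [19:37] match '55555@./%@:@34100l', group 1 = ':@3410'.
With a single group, `findall` returns only what that group captured — 2 items.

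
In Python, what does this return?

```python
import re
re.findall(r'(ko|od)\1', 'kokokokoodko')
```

['ko', 'ko']

`\1` is not a pattern — it's the concrete string captured by group 1, re-applied verbatim.
Matches: at [0:4] match 'koko', group 1 = 'ko'; at [4:8] match 'koko', group 1 = 'ko'.
Because there's exactly one group, `findall` drops the full match and keeps group 1 from each hit.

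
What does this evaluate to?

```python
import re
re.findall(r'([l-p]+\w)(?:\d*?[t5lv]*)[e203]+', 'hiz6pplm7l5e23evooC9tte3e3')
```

['pplm7', 'ooC']

Pattern: one or more of a character in [l-p], then a word character (captured); then zero or more of a digit (lazy), then zero or more of one of [t5lv] (non-capturing group); then one or more of one of [e203].
`findall` collects group 1 from each match (2 total).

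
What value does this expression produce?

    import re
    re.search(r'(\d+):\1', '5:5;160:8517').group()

The backreference `\1` re-matches whatever the first group consumed, character for character.
Unlike `match`, `search` isn't anchored — it looks for the pattern anywhere in the string.
The match spans [0:3] → '5:5'.
Captured: group 1 = '5'.

'5:5'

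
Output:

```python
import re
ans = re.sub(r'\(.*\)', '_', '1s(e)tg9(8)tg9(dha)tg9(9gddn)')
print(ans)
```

1s_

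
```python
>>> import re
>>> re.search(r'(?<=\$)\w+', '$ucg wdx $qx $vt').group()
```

The lookaround is zero-width — it requires the adjacent text to match without consuming it, so the asserted text isn't part of the match.
`re.search` tries every starting position until one works.
The match spans [1:4] → 'ucg'.

'ucg'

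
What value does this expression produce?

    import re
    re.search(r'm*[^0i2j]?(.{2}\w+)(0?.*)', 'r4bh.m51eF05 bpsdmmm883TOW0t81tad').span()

(0, 33)

This matches zero or more of the literal 'm', then optionally any character except [0i2j]; then exactly 2 of any character, then one or more of a word character (captured); then optionally a literal '0', then zero or more of any character (captured).
`search` walks the string left to right and returns the first match it finds.
The match spans [0:33] → 'r4bh.m51eF05 bpsdmmm883TOW0t81tad'.
Captured: group 1 = '4bh', group 2 = '.m51eF05 bpsdmmm883TOW0t81tad'.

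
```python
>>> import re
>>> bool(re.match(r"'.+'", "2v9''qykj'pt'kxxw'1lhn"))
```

With `match`, the pattern is implicitly anchored at the beginning.
Here position 0 doesn't satisfy it, so the call returns None, and `bool(None)` is False.

False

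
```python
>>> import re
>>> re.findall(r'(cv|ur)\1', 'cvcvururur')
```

['cv', 'ur']

The backreference `\1` re-matches whatever the first group consumed, character for character.
Walking the string: at [0:4] match 'cvcv', group 1 = 'cv'; at [4:8] match 'urur', group 1 = 'ur'.
One capturing group, so `findall` returns just the captured substring from each match — 2 in all.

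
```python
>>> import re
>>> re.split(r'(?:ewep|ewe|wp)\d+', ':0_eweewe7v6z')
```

[':0_ewe', 'v6z']

Matches to split on: at [6:10] → 'ewe7'.
Each match becomes a cut point; 2 segments remain.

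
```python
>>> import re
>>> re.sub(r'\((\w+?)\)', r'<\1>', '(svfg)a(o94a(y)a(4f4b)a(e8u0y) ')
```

Matches: at [0:6] → '(svfg)'; at [12:15] → '(y)'; at [16:22] → '(4f4b)'; at [23:30] → '(e8u0y)'.
The replacement refers to a captured group, so each match is rewritten using its own captured text.

'<svfg>a(o94a<y>a<4f4b>a<e8u0y> '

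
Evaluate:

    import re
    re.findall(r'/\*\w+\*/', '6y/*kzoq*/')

Scanning left to right: at [2:10] → '/*kzoq*/'.
With no groups in the pattern, `findall` gives back each whole match — 1 here.

['/*kzoq*/']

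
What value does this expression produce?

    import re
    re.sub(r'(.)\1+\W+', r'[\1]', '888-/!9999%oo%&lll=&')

`\1` has to match the exact text group 1 already captured.
Matches: at [0:6] → '888-/!'; at [6:11] → '9999%'; at [11:15] → 'oo%&'; at [15:20] → 'lll=&'.
The replacement refers to a captured group, so each match is rewritten using its own captured text.

'[8][9][o][l]'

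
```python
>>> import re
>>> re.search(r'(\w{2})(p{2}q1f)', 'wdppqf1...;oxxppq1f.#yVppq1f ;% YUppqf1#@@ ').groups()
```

('xx', 'ppq1f')

Pattern: exactly 2 of a word character (captured); then exactly 2 of a literal 'p', then the literal 'q1f' (captured).
`search` walks the string left to right and returns the first match it finds.
The match spans [12:19] → 'xxppq1f'.
Captured: group 1 = 'xx', group 2 = 'ppq1f'.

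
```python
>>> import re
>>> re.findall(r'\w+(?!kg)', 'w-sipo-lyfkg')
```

['w', 'sipo', 'lyfkg']

`(?!…)`/`(?<!…)` only lets a position through if the neighbouring text does NOT match; no characters are consumed.
With no groups in the pattern, `findall` gives back each whole match — 3 here.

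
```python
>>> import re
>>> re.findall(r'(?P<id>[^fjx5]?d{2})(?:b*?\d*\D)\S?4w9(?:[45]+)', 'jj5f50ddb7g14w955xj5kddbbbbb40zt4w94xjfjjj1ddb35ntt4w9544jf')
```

This matches optionally any character except [fjx5], then exactly 2 of the literal 'd' (captured as 'id'); then zero or more of the literal 'b' (lazy), then zero or more of a digit, then a non-digit (non-capturing group); then optionally a non-whitespace character, then the literal '4w9'; then one or more of one of [45] (non-capturing group).
With a single group, `findall` returns only what that group captured — 2 items.

['0dd', 'kdd']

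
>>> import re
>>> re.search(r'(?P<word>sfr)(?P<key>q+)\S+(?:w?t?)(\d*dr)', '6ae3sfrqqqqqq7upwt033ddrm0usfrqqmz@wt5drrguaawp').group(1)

The pattern matches the literal 'sf', then a literal 'r' (captured as 'word'); then one or more of a literal 'q' (captured as 'key'); then one or more of a non-whitespace character; then optionally a literal 'w', then optionally a literal 't' (non-capturing group); then zero or more of a digit, then the literal 'dr' (captured).
Unlike `match`, `search` isn't anchored — it looks for the pattern anywhere in the string.
The match spans [4:40] → 'sfrqqqqqq7upwt033ddrm0usfrqqmz@wt5dr'.
Captured: group 1 = 'sfr', group 2 = 'qqqqqq', group 3 = 'dr'.

'sfr'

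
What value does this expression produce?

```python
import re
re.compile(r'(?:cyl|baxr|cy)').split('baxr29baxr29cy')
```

Splitting on the pattern gives 4 pieces.

['', '29', '29', '']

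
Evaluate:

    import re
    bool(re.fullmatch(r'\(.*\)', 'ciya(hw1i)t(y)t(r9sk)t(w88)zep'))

`fullmatch` succeeds only if the pattern covers the string from start to end.
Here there's no way to consume every character, so the call returns None, and `bool(None)` is False.

False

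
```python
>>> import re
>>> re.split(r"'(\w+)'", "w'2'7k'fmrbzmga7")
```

`re.split` interleaves the captured-group text with the surrounding fragments.

['w', '2', "7k'fmrbzmga7"]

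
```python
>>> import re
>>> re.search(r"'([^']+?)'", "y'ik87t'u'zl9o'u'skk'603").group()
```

"'ik87t'"

`re.search` scans for the first position where the pattern succeeds.
The match spans [1:8] → "'ik87t'".
Captured: group 1 = 'ik87t'.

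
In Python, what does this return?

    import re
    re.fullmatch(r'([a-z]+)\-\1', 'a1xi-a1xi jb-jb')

None

For `fullmatch`, every character of the input must be accounted for by the pattern.
Here the string isn't matched end-to-end, so the call returns None.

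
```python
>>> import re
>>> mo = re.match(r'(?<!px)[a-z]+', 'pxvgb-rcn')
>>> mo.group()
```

'pxvgb'

Because the assertion is negative and zero-width, positions next to the forbidden text are skipped.
`match` is anchored at position 0; if the pattern doesn't fit there, it returns None.
The match spans [0:5] → 'pxvgb'.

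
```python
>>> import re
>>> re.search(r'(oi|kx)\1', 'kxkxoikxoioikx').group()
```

'kxkx'

A backreference is literal: `\1` must see the identical characters the first group matched.
Unlike `match`, `search` isn't anchored — it looks for the pattern anywhere in the string.
The match spans [0:4] → 'kxkx'.
Captured: group 1 = 'kx'.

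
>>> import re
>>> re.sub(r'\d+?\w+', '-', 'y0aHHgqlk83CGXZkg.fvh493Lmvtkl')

Pattern: one or more of a digit (lazy); then one or more of a word character.
Matches: at [1:17] → '0aHHgqlk83CGXZkg'; at [21:30] → '493Lmvtkl'.
`sub` substitutes '-' at each match site.

'y-.fvh-'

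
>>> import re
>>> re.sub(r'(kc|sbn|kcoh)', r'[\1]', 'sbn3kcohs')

'[sbn]3[kc]ohs'

The regex engine tests alternatives in the order written; an earlier branch that matches wins even if a later one would match more.
Matches: at [0:3] → 'sbn'; at [4:6] → 'kc'.
The replacement refers to a captured group, so each match is rewritten using its own captured text.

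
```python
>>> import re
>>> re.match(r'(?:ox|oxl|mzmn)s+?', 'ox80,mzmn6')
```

`re.match` only tries the pattern at the start of the string.
Here position 0 doesn't satisfy it, so the call returns None.

None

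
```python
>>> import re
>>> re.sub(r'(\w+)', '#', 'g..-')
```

'#..-'

Pattern: one or more of a word character (captured).
Matches: at [0:1] → 'g'.
`sub` substitutes '#' at each match site.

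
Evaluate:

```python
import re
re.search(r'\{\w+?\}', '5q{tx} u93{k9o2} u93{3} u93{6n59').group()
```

'{tx}'

The match spans [2:6] → '{tx}'.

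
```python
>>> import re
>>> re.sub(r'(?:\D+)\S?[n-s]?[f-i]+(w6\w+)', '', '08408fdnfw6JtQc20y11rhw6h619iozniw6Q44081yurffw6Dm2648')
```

'08408'

The pattern matches one or more of a non-digit (non-capturing group); then optionally a non-whitespace character, then optionally a character in [n-s], then one or more of a character in [f-i]; then the literal 'w6', then one or more of a word character (captured).
Matches: at [5:54] → 'fdnfw6JtQc20y11rhw6h619iozniw6Q44081yurffw6Dm2648'.
Every occurrence is swapped for ''.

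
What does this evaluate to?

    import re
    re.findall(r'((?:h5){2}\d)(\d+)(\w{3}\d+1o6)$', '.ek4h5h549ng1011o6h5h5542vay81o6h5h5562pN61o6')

The pattern matches the literal 'h5' repeated 2 times, then a digit (captured); then one or more of a digit (captured); then exactly 3 of a word character, then one or more of a digit, then the literal '1o6' (captured); then anchored at the end.
Scanning left to right: at [32:45] match 'h5h5562pN61o6', groups = ('h5h55', '6', '2pN61o6').
3 groups means the one result is a tuple of 3 captured strings — 1 here.

[('h5h55', '6', '2pN61o6')]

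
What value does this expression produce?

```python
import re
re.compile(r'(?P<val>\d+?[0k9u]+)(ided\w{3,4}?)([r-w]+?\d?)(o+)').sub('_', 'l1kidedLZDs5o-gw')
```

Pattern: one or more of a digit (lazy), then one or more of one of [0k9u] (captured as 'val'); then the literal 'i', then the literal 'ded', then 3 to 4 of a word character (lazy) (captured); then one or more of a character in [r-w] (lazy), then optionally a digit (captured); then one or more of a literal 'o' (captured).
Each match is replaced by '_'.

'l_-gw'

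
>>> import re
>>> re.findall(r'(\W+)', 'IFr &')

[' &']

Pattern: one or more of a non-word character (captured).
Walking the string: at [3:5] match ' &', group 1 = ' &'.
With a single group, `findall` returns only what that group captured — 1 item.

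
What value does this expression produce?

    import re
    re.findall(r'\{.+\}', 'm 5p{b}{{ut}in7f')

['{b}{{ut}']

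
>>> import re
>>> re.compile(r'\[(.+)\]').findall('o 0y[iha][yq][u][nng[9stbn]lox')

['iha][yq][u][nng[9stbn']

Matches: at [4:27] match '[iha][yq][u][nng[9stbn]', group 1 = 'iha][yq][u][nng[9stbn'.
With a single group, `findall` returns only what that group captured — 1 item.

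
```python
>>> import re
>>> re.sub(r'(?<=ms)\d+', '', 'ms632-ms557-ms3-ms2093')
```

'ms-ms-ms-ms'

Lookahead/lookbehind check context without consuming it, so the matched span excludes the asserted characters.
Matches: at [2:5] → '632'; at [8:11] → '557'; at [14:15] → '3'; at [18:22] → '2093'.
`sub` substitutes '' at each match site.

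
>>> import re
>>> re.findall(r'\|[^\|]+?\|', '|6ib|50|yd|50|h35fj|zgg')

`findall` yields the raw match text (3 of them) because the pattern has no groups.

['|6ib|', '|yd|', '|h35fj|']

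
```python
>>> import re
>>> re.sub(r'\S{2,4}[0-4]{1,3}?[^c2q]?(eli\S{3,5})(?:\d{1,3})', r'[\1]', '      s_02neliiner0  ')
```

`\1` in the replacement pulls in group 1's text for each match.

'      [eliiner]  '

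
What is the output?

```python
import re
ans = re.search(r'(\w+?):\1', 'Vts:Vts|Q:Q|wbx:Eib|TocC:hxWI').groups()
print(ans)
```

('Vts',)

The match spans [0:7] → 'Vts:Vts'.
Captured: group 1 = 'Vts'.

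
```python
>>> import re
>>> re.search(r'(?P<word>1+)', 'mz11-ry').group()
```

Pattern: one or more of a literal '1' (captured as 'word').
The match spans [2:4] → '11'.

'11'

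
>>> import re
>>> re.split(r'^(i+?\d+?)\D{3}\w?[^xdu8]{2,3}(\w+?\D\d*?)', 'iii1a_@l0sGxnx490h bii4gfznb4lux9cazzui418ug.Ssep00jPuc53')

`re.split` interleaves the captured-group text with the surrounding fragments.

['', 'iii1', 'xn', 'x490h bii4gfznb4lux9cazzui418ug.Ssep00jPuc53']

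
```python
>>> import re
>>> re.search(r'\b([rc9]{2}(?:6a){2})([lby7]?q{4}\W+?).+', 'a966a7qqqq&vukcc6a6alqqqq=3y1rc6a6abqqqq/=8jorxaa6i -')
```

None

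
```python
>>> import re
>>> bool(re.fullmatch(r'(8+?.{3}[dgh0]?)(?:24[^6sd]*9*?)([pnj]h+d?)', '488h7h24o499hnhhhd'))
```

False

The pattern matches one or more of the literal '8' (lazy), then exactly 3 of any character, then optionally one of [dgh0] (captured); then the literal '24', then zero or more of any character except [6sd], then zero or more of a literal '9' (lazy) (non-capturing group); then one of [pnj], then one or more of the literal 'h', then optionally the literal 'd' (captured).
`re.fullmatch` requires the pattern to consume the entire string.
Here the string isn't matched end-to-end, so the call returns None, and `bool(None)` is False.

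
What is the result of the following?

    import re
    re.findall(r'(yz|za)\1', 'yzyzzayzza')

A backreference is literal: `\1` must see the identical characters the first group matched.
One capturing group, so `findall` returns just the captured substring from the one match — 1 in all.

['yz']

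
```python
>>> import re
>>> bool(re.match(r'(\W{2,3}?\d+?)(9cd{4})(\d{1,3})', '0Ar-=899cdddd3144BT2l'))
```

False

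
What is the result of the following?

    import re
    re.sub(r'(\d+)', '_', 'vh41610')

'vh_'

Each match is replaced by '_'.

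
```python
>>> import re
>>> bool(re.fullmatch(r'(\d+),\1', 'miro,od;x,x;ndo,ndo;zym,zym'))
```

False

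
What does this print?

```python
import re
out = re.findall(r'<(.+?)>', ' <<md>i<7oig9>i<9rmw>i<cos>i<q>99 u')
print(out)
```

['<md', '7oig9', '9rmw', 'cos', 'q']

Scanning left to right: at [1:6] match '<<md>', group 1 = '<md'; at [7:14] match '<7oig9>', group 1 = '7oig9'; at [15:21] match '<9rmw>', group 1 = '9rmw'; at [22:27] match '<cos>', group 1 = 'cos'; at [28:31] match '<q>', group 1 = 'q'.
With a single group, `findall` returns only what that group captured — 5 items.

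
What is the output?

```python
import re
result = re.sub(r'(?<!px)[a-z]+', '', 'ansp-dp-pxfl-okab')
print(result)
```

---

`(?!…)`/`(?<!…)` only lets a position through if the neighbouring text does NOT match; no characters are consumed.
Matches: at [0:4] → 'ansp'; at [5:7] → 'dp'; at [8:12] → 'pxfl'; at [13:17] → 'okab'.
Each match is replaced by ''.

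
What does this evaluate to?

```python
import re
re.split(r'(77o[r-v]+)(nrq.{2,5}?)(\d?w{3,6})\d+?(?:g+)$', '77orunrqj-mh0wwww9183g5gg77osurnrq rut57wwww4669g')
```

['77orunrqj-mh0wwww9183g5gg', '77osur', 'nrq rut5', '7wwww', '']

The pattern matches the literal '77o', then one or more of a character in [r-v] (captured); then the literal 'nrq', then 2 to 5 of any character (lazy) (captured); then optionally a digit, then 3 to 6 of a literal 'w' (captured); then one or more of a digit (lazy); then one or more of a literal 'g' (non-capturing group); then anchored at the end.
Matches to split on: at [25:49] → '77osurnrq rut57wwww4669g'.
`re.split` interleaves the captured-group text with the surrounding fragments.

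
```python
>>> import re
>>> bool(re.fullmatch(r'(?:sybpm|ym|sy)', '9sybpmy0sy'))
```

`re.fullmatch` is like wrapping the pattern in `^…$` (in single-line mode).
Here the string isn't matched end-to-end, so the call returns None, and `bool(None)` is False.

False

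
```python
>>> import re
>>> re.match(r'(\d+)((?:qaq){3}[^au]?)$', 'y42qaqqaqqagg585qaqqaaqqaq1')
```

This matches one or more of a digit (captured); then the literal 'qaq' repeated 3 times, then optionally any character except [au] (captured); then anchored at the end.
`re.match` won't scan ahead — the pattern has to work from the very first character.
Here the string doesn't start with a match, so the call returns None.

None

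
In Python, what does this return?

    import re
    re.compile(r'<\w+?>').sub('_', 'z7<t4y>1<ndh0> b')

'z7_1_ b'

Matches: at [2:7] → '<t4y>'; at [8:14] → '<ndh0>'.
`sub` substitutes '_' at each match site.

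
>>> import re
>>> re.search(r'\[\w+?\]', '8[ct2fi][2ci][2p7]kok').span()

(1, 8)

The match spans [1:8] → '[ct2fi]'.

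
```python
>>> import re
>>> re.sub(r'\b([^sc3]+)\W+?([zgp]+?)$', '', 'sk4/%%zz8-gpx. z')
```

'sk4'

The pattern matches a word boundary (`\b`, zero-width); then one or more of any character except [sc3] (captured); then one or more of a non-word character (lazy); then one or more of one of [zgp] (lazy) (captured); then anchored at the end.
Matches: at [3:16] → '/%%zz8-gpx. z'.
`sub` substitutes '' at each match site.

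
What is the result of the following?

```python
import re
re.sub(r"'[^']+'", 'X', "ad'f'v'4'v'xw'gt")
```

'adXvXvXgt'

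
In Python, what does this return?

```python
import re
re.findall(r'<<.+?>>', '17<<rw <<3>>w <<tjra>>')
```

Scanning left to right: at [2:12] → '<<rw <<3>>'; at [14:22] → '<<tjra>>'.
With no groups in the pattern, `findall` gives back each whole match — 2 here.

['<<rw <<3>>', '<<tjra>>']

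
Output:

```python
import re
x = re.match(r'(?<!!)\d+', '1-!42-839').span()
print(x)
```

(0, 1)

The negative lookahead/lookbehind blocks any match where the forbidden context is present.
With `match`, the pattern is implicitly anchored at the beginning.
The match spans [0:1] → '1'.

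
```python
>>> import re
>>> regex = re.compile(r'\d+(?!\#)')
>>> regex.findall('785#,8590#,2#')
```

Because the assertion is negative and zero-width, positions next to the forbidden text are skipped.
Scanning left to right: at [0:2] → '78'; at [5:8] → '859'.
No capturing groups, so `findall` returns the 2 full match strings.

['78', '859']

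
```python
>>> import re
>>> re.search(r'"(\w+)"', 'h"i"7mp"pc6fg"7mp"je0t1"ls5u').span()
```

Unlike `match`, `search` isn't anchored — it looks for the pattern anywhere in the string.
The match spans [1:4] → '"i"'.
Captured: group 1 = 'i'.

(1, 4)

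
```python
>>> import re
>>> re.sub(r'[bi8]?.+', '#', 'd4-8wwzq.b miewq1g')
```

'#'

The pattern matches optionally one of [bi8]; then one or more of any character.
Matches: at [0:18] → 'd4-8wwzq.b miewq1g'.
Each match is replaced by '#'.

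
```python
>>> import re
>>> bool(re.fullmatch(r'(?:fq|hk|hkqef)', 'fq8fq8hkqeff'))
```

False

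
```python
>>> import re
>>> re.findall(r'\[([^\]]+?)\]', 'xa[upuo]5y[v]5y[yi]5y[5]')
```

`findall` collects group 1 from each match (4 total).

['upuo', 'v', 'yi', '5']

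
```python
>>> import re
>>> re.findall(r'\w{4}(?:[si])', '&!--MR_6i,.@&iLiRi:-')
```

['MR_6i', 'iLiRi']

The pattern matches exactly 4 of a word character; then one of [si] (non-capturing group).
No capturing groups, so `findall` returns the 2 full match strings.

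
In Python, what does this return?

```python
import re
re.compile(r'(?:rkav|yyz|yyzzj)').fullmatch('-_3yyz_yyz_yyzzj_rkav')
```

`re.fullmatch` requires the pattern to consume the entire string.
Here there's no way to consume every character, so the call returns None.

None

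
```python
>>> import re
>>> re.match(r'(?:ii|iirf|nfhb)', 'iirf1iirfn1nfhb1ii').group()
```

'ii'

Alternation isn't longest-match — the leftmost alternative that fits at this position is chosen.
`re.match` won't scan ahead — the pattern has to work from the very first character.
The match spans [0:2] → 'ii'.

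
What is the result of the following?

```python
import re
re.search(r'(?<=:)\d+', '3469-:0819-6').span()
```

Because the assertion is zero-width, the text it checks is not consumed and won't appear in the result.
The match spans [6:10] → '0819'.

(6, 10)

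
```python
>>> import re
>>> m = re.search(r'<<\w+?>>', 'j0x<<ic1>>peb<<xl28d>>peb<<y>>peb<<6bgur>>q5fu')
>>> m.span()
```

`re.search` tries every starting position until one works.
The match spans [3:10] → '<<ic1>>'.

(3, 10)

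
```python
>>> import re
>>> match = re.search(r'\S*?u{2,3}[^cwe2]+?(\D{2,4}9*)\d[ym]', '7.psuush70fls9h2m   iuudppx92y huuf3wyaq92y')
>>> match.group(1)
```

'ppx9'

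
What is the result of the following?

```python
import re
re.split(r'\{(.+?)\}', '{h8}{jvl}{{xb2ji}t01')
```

['', 'h8', '', 'jvl', '', '{xb2ji', 't01']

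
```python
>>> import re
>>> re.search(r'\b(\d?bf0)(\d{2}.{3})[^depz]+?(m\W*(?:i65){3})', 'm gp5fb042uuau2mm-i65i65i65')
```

None

The pattern matches a word boundary (`\b`, zero-width); then optionally a digit, then the literal 'bf0' (captured); then exactly 2 of a digit, then exactly 3 of any character (captured); then one or more of any character except [depz] (lazy); then the literal 'm', then zero or more of a non-word character, then the literal 'i65' repeated 3 times (captured).
Unlike `match`, `search` isn't anchored — it looks for the pattern anywhere in the string.
Here nothing in the string fits, so the call returns None.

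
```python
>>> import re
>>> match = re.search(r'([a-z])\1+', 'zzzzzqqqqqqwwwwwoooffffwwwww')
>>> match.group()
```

'zzzzz'

After group 1 captures some text, `\1` only succeeds where that same text appears again.
The match spans [0:5] → 'zzzzz'.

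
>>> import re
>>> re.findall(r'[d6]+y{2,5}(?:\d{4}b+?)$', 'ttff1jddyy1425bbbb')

No capturing groups, so `findall` returns the 1 full match string.

['ddyy1425bbbb']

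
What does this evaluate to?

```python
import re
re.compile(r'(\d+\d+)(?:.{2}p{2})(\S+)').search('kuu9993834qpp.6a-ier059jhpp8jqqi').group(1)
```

'999383'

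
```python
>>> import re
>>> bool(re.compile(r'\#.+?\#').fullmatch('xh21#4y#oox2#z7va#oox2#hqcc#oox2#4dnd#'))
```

`fullmatch` succeeds only if the pattern covers the string from start to end.
Here the string isn't matched end-to-end, so the call returns None, and `bool(None)` is False.

False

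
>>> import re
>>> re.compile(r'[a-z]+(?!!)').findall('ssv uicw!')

`(?!…)`/`(?<!…)` only lets a position through if the neighbouring text does NOT match; no characters are consumed.
With no groups in the pattern, `findall` gives back each whole match — 2 here.

['ssv', 'uic']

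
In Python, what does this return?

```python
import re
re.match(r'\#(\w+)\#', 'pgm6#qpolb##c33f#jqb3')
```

`re.match` won't scan ahead — the pattern has to work from the very first character.
Here position 0 doesn't satisfy it, so the call returns None.

None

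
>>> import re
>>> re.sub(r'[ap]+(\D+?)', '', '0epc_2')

'0e_2'

A non-greedy quantifier consumes as few characters as it can — just enough that the remainder of the pattern still matches from where it stops; whatever follows it matches normally.
`sub` substitutes '' at each match site.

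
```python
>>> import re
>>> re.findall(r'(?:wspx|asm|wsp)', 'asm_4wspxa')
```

['asm', 'wspx']

Alternation tries branches left to right and keeps the first one that lets the overall match succeed at that position.
Walking the string: at [0:3] → 'asm'; at [5:9] → 'wspx'.
`findall` yields the raw match text (2 of them) because the pattern has no groups.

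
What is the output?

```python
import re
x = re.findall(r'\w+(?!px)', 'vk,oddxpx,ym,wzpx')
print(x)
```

['vk', 'oddxpx', 'ym', 'wzpx']

Because the assertion is negative and zero-width, positions next to the forbidden text are skipped.
Scanning left to right: at [0:2] → 'vk'; at [3:9] → 'oddxpx'; at [10:12] → 'ym'; at [13:17] → 'wzpx'.
Since nothing is captured, `findall` lists the 4 matched substrings directly.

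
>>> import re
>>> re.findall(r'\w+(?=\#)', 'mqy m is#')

['is']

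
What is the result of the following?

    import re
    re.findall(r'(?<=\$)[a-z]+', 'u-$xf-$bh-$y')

Because the assertion is zero-width, the text it checks is not consumed and won't appear in the result.
`findall` yields the raw match text (3 of them) because the pattern has no groups.

['xf', 'bh', 'y']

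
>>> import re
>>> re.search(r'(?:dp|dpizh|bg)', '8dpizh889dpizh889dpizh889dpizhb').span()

(1, 3)

Branches in `(...|...)` are attempted left-to-right; the first branch that allows the whole pattern to succeed is taken.
Unlike `match`, `search` isn't anchored — it looks for the pattern anywhere in the string.
The match spans [1:3] → 'dp'.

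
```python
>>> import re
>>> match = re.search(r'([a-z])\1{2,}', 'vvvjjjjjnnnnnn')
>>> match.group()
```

`\1` has to match the exact text group 1 already captured.
The match spans [0:3] → 'vvv'.

'vvv'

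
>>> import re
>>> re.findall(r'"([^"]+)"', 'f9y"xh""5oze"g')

Scanning left to right: at [3:7] match '"xh"', group 1 = 'xh'; at [7:13] match '"5oze"', group 1 = '5oze'.
One capturing group, so `findall` returns just the captured substring from each match — 2 in all.

['xh', '5oze']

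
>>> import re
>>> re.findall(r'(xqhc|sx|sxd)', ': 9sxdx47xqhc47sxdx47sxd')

Alternation tries branches left to right and keeps the first one that lets the overall match succeed at that position.
`findall` collects group 1 from each match (4 total).

['sx', 'xqhc', 'sx', 'sx']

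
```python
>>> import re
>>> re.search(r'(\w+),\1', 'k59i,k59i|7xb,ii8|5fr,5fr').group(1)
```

'k59i'

The match spans [0:9] → 'k59i,k59i'.
Captured: group 1 = 'k59i'.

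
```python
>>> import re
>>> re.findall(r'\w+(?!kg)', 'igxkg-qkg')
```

A negative assertion filters positions out without eating any characters.
Walking the string: at [0:5] → 'igxkg'; at [6:9] → 'qkg'.
No capturing groups, so `findall` returns the 2 full match strings.

['igxkg', 'qkg']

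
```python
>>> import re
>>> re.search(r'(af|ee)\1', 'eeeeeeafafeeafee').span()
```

(0, 4)

After group 1 captures some text, `\1` only succeeds where that same text appears again.
The match spans [0:4] → 'eeee'.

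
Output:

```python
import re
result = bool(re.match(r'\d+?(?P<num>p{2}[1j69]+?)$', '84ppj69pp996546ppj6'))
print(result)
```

False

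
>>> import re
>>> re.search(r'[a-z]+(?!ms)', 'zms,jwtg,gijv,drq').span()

(0, 3)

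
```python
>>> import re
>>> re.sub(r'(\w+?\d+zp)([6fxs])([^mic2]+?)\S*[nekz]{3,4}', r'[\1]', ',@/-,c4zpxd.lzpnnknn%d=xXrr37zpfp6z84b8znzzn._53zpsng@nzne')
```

Pattern: one or more of a word character (lazy), then one or more of a digit, then the literal 'zp' (captured); then one of [6fxs] (captured); then one or more of any character except [mic2] (lazy) (captured); then zero or more of a non-whitespace character, then 3 to 4 of one of [nekz].
Each match is replaced using the text its own group 1 captured.

',@/-,[c4zp]'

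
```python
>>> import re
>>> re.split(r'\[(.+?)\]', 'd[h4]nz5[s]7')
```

['d', 'h4', 'nz5', 's', '7']

Matches to split on: at [1:5] → '[h4]'; at [8:11] → '[s]'.
`re.split` interleaves the captured-group text with the surrounding fragments.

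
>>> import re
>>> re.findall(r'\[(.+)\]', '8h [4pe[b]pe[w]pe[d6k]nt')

Matches: at [3:22] match '[4pe[b]pe[w]pe[d6k]', group 1 = '4pe[b]pe[w]pe[d6k'.
One capturing group, so `findall` returns just the captured substring from the one match — 1 in all.

['4pe[b]pe[w]pe[d6k']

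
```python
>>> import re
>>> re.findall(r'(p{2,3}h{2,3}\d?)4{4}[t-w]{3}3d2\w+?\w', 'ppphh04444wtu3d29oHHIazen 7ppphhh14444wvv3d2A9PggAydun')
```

The pattern matches 2 to 3 of the literal 'p', then 2 to 3 of a literal 'h', then optionally a digit (captured); then exactly 4 of the literal '4', then exactly 3 of a character in [t-w], then the literal '3d2'; then one or more of a word character (lazy), then a word character.
Matches: at [0:18] match 'ppphh04444wtu3d29o', group 1 = 'ppphh0'; at [27:46] match 'ppphhh14444wvv3d2A9', group 1 = 'ppphhh1'.
One capturing group, so `findall` returns just the captured substring from each match — 2 in all.

['ppphh0', 'ppphhh1']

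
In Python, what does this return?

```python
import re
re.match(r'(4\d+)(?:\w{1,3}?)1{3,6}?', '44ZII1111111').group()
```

The pattern matches the literal '4', then one or more of a digit (captured); then 1 to 3 of a word character (lazy) (non-capturing group); then 3 to 6 of a literal '1' (lazy).
With `match`, the pattern is implicitly anchored at the beginning.
The match spans [0:8] → '44ZII111'.
Captured: group 1 = '44'.

'44ZII111'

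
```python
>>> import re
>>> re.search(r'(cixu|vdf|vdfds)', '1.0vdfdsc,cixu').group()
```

`|` is ordered: at each position the engine commits to the first alternative that works.
The match spans [3:6] → 'vdf'.

'vdf'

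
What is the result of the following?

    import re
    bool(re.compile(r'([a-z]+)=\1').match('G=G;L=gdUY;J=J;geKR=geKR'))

False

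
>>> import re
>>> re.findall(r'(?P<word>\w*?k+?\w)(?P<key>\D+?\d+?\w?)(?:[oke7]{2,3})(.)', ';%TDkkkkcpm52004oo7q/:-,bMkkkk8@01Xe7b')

The pattern matches zero or more of a word character (lazy), then one or more of a literal 'k' (lazy), then a word character (captured as 'word'); then one or more of a non-digit (lazy), then one or more of a digit (lazy), then optionally a word character (captured as 'key'); then 2 to 3 of one of [oke7] (non-capturing group); then any character (captured).
A `+?`/`*?`/`{m,n}?` starts at its minimum and grows only as far as needed for what follows to match.
Walking the string: at [2:20] match 'TDkkkkcpm52004oo7q', groups = ('TDkk', 'kkcpm52004', 'q'); at [24:38] match 'bMkkkk8@01Xe7b', groups = ('bMkkkk8', '@01X', 'b').
`findall` packs the 3 group values into a tuple for every match.

[('TDkk', 'kkcpm52004', 'q'), ('bMkkkk8', '@01X', 'b')]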